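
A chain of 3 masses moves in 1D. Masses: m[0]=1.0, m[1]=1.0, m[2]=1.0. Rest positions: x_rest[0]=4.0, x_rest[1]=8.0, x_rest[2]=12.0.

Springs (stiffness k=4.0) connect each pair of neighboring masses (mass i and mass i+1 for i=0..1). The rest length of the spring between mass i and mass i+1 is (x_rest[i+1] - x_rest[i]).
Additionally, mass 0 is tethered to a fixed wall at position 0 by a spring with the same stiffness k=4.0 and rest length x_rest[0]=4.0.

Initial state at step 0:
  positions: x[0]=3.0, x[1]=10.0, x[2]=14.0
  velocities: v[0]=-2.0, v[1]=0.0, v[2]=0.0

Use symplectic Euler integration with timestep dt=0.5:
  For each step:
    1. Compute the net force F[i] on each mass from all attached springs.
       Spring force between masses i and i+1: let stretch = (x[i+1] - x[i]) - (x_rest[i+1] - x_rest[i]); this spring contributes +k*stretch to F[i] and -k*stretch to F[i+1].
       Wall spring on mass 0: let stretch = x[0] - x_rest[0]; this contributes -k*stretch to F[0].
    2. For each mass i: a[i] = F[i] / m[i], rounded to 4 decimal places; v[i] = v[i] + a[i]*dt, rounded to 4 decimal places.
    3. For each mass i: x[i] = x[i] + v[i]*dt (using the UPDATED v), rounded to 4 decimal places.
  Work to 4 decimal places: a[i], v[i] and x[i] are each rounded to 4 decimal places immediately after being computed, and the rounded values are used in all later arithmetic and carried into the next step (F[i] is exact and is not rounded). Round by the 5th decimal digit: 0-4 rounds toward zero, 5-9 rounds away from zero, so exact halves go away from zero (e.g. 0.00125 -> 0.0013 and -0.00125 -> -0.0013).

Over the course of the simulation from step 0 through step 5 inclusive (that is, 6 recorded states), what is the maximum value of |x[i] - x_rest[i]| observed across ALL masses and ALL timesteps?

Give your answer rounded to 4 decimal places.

Step 0: x=[3.0000 10.0000 14.0000] v=[-2.0000 0.0000 0.0000]
Step 1: x=[6.0000 7.0000 14.0000] v=[6.0000 -6.0000 0.0000]
Step 2: x=[4.0000 10.0000 11.0000] v=[-4.0000 6.0000 -6.0000]
Step 3: x=[4.0000 8.0000 11.0000] v=[0.0000 -4.0000 0.0000]
Step 4: x=[4.0000 5.0000 12.0000] v=[0.0000 -6.0000 2.0000]
Step 5: x=[1.0000 8.0000 10.0000] v=[-6.0000 6.0000 -4.0000]
Max displacement = 3.0000

Answer: 3.0000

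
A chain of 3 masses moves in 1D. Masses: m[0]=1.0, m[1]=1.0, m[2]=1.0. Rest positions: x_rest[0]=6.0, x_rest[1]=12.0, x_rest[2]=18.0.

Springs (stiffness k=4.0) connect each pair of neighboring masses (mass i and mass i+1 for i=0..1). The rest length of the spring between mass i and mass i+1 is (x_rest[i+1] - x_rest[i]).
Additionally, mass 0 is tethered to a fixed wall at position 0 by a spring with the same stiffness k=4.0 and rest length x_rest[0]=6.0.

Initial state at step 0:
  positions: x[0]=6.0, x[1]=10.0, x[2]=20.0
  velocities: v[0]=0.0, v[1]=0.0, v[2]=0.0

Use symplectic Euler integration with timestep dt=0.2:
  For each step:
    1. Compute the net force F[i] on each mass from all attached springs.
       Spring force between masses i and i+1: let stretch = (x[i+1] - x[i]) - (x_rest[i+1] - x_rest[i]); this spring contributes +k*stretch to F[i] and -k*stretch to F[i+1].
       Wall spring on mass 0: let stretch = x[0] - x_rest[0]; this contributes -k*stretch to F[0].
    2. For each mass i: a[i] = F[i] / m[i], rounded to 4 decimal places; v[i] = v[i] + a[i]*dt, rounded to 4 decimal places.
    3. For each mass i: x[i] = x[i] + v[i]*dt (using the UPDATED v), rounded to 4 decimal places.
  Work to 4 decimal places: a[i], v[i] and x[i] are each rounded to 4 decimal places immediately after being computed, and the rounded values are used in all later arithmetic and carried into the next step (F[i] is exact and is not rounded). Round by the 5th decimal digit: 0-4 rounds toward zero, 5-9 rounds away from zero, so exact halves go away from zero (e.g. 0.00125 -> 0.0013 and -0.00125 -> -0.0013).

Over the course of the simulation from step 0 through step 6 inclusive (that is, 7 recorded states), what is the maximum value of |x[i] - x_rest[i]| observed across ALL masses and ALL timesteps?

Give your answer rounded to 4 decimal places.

Step 0: x=[6.0000 10.0000 20.0000] v=[0.0000 0.0000 0.0000]
Step 1: x=[5.6800 10.9600 19.3600] v=[-1.6000 4.8000 -3.2000]
Step 2: x=[5.2960 12.4192 18.3360] v=[-1.9200 7.2960 -5.1200]
Step 3: x=[5.2044 13.6854 17.3253] v=[-0.4582 6.3309 -5.0534]
Step 4: x=[5.6370 14.1770 16.6922] v=[2.1631 2.4580 -3.1653]
Step 5: x=[6.5341 13.7046 16.6167] v=[4.4855 -2.3618 -0.3775]
Step 6: x=[7.5330 12.5509 17.0353] v=[4.9946 -5.7685 2.0928]
Max displacement = 2.1770

Answer: 2.1770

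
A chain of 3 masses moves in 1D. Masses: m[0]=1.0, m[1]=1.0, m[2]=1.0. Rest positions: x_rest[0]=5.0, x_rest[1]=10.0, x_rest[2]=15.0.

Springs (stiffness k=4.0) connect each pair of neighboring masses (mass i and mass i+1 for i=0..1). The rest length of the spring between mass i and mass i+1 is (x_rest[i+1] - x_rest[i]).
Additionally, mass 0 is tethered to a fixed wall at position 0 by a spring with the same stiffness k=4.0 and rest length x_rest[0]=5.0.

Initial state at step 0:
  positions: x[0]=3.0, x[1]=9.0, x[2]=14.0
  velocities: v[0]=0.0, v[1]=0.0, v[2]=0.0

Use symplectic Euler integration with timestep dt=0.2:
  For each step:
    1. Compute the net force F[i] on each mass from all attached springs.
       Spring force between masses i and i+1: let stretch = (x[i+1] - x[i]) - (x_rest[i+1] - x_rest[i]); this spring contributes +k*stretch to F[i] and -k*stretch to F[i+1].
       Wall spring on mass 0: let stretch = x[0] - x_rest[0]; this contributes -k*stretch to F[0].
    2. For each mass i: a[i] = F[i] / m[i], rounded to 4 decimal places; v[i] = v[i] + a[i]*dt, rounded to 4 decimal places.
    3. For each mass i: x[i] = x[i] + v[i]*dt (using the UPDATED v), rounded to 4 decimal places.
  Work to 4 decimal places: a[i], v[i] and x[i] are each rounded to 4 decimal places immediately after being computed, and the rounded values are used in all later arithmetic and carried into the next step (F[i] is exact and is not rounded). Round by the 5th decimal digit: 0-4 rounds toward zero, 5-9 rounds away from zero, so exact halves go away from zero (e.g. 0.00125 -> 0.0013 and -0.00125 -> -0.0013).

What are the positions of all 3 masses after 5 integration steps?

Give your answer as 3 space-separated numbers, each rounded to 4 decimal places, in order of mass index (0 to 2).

Answer: 5.7950 9.3542 13.6595

Derivation:
Step 0: x=[3.0000 9.0000 14.0000] v=[0.0000 0.0000 0.0000]
Step 1: x=[3.4800 8.8400 14.0000] v=[2.4000 -0.8000 0.0000]
Step 2: x=[4.2608 8.6480 13.9744] v=[3.9040 -0.9600 -0.1280]
Step 3: x=[5.0618 8.6063 13.8966] v=[4.0051 -0.2086 -0.3891]
Step 4: x=[5.6201 8.8439 13.7723] v=[2.7913 1.1880 -0.6213]
Step 5: x=[5.7950 9.3542 13.6595] v=[0.8743 2.5517 -0.5640]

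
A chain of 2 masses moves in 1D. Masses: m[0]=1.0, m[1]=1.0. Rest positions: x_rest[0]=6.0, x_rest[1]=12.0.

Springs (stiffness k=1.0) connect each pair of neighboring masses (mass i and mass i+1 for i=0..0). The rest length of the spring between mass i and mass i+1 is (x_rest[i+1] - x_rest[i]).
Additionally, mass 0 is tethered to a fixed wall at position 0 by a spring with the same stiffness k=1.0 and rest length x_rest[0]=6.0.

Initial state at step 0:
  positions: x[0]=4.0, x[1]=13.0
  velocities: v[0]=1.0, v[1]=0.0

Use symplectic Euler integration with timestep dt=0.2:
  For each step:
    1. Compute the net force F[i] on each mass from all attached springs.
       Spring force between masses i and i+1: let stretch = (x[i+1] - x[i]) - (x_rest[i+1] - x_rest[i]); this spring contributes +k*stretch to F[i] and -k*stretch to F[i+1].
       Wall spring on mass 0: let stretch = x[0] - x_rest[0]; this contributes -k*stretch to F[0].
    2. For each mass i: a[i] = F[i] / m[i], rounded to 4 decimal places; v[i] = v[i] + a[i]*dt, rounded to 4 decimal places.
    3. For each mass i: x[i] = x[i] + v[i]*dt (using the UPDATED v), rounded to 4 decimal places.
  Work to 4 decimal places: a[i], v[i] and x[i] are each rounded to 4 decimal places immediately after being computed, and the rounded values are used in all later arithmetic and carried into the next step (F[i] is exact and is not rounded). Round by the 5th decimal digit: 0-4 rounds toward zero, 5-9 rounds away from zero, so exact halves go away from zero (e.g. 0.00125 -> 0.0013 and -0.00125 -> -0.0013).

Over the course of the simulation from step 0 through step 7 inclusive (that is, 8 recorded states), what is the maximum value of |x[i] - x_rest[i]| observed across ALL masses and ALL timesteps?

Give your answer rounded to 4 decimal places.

Answer: 2.0867

Derivation:
Step 0: x=[4.0000 13.0000] v=[1.0000 0.0000]
Step 1: x=[4.4000 12.8800] v=[2.0000 -0.6000]
Step 2: x=[4.9632 12.6608] v=[2.8160 -1.0960]
Step 3: x=[5.6358 12.3737] v=[3.3629 -1.4355]
Step 4: x=[6.3525 12.0571] v=[3.5833 -1.5831]
Step 5: x=[7.0432 11.7523] v=[3.4537 -1.5240]
Step 6: x=[7.6406 11.4991] v=[2.9869 -1.2658]
Step 7: x=[8.0867 11.3316] v=[2.2305 -0.8375]
Max displacement = 2.0867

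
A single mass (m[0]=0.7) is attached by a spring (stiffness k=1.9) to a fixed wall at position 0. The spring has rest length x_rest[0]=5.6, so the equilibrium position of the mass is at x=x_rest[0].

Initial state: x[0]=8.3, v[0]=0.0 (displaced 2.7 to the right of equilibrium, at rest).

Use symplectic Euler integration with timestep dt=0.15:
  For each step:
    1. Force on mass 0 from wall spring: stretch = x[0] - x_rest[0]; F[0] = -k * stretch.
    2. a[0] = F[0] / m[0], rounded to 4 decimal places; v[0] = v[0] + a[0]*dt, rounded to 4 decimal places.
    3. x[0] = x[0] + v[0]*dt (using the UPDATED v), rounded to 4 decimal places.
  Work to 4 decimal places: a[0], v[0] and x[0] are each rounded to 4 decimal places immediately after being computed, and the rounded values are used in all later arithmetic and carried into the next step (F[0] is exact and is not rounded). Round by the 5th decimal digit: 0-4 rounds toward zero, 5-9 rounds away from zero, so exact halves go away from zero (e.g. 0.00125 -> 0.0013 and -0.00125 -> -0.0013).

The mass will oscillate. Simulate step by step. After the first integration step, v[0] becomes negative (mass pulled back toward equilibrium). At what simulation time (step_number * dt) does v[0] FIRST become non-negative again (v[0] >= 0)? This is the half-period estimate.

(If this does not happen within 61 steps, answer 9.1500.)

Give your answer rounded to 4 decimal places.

Answer: 1.9500

Derivation:
Step 0: x=[8.3000] v=[0.0000]
Step 1: x=[8.1351] v=[-1.0993]
Step 2: x=[7.8154] v=[-2.1315]
Step 3: x=[7.3604] v=[-3.0335]
Step 4: x=[6.7979] v=[-3.7502]
Step 5: x=[6.1622] v=[-4.2379]
Step 6: x=[5.4922] v=[-4.4668]
Step 7: x=[4.8288] v=[-4.4229]
Step 8: x=[4.2125] v=[-4.1089]
Step 9: x=[3.6809] v=[-3.5440]
Step 10: x=[3.2665] v=[-2.7627]
Step 11: x=[2.9946] v=[-1.8126]
Step 12: x=[2.8818] v=[-0.7518]
Step 13: x=[2.9350] v=[0.3549]
First v>=0 after going negative at step 13, time=1.9500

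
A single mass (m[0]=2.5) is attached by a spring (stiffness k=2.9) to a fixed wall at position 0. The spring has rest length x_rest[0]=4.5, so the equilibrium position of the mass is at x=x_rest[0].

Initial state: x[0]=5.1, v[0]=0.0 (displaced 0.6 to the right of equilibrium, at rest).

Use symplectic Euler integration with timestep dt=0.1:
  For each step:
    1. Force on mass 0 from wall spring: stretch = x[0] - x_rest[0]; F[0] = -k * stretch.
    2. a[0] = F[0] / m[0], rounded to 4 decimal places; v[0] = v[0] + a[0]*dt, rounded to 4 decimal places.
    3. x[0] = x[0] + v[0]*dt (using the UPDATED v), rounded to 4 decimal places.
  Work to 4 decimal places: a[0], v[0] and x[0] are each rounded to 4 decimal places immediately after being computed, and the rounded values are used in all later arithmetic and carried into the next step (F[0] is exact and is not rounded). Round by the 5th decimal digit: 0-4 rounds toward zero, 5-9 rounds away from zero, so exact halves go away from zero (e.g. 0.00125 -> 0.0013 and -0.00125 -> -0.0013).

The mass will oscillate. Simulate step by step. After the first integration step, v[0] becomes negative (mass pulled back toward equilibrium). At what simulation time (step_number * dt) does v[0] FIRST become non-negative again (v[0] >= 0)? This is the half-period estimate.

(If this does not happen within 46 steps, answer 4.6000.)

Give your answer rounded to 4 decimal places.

Step 0: x=[5.1000] v=[0.0000]
Step 1: x=[5.0930] v=[-0.0696]
Step 2: x=[5.0792] v=[-0.1384]
Step 3: x=[5.0586] v=[-0.2056]
Step 4: x=[5.0316] v=[-0.2704]
Step 5: x=[4.9984] v=[-0.3321]
Step 6: x=[4.9594] v=[-0.3899]
Step 7: x=[4.9151] v=[-0.4432]
Step 8: x=[4.8660] v=[-0.4914]
Step 9: x=[4.8126] v=[-0.5339]
Step 10: x=[4.7556] v=[-0.5702]
Step 11: x=[4.6956] v=[-0.5999]
Step 12: x=[4.6333] v=[-0.6226]
Step 13: x=[4.5695] v=[-0.6381]
Step 14: x=[4.5049] v=[-0.6462]
Step 15: x=[4.4402] v=[-0.6468]
Step 16: x=[4.3762] v=[-0.6399]
Step 17: x=[4.3137] v=[-0.6255]
Step 18: x=[4.2533] v=[-0.6039]
Step 19: x=[4.1958] v=[-0.5753]
Step 20: x=[4.1418] v=[-0.5400]
Step 21: x=[4.0920] v=[-0.4985]
Step 22: x=[4.0469] v=[-0.4512]
Step 23: x=[4.0070] v=[-0.3986]
Step 24: x=[3.9729] v=[-0.3414]
Step 25: x=[3.9449] v=[-0.2803]
Step 26: x=[3.9233] v=[-0.2159]
Step 27: x=[3.9084] v=[-0.1490]
Step 28: x=[3.9004] v=[-0.0804]
Step 29: x=[3.8993] v=[-0.0109]
Step 30: x=[3.9052] v=[0.0588]
First v>=0 after going negative at step 30, time=3.0000

Answer: 3.0000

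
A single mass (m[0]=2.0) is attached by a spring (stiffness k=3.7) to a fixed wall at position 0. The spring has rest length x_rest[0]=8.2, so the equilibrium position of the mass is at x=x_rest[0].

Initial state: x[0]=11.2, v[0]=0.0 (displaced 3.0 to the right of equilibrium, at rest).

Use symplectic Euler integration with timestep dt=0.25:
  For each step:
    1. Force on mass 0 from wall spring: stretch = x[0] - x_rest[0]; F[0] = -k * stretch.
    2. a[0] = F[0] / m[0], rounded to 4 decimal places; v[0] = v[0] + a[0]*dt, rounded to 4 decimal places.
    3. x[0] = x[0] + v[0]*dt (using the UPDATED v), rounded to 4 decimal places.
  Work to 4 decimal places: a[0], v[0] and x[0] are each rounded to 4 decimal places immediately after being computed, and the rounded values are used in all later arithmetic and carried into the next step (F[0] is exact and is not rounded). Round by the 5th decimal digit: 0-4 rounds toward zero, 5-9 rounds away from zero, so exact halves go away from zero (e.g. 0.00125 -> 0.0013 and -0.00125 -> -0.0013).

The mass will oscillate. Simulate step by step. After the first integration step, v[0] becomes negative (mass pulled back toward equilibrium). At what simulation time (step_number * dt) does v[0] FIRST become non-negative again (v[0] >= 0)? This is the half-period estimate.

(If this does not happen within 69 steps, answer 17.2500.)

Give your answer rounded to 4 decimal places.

Answer: 2.5000

Derivation:
Step 0: x=[11.2000] v=[0.0000]
Step 1: x=[10.8531] v=[-1.3875]
Step 2: x=[10.1995] v=[-2.6146]
Step 3: x=[9.3147] v=[-3.5394]
Step 4: x=[8.3010] v=[-4.0550]
Step 5: x=[7.2756] v=[-4.1017]
Step 6: x=[6.3571] v=[-3.6742]
Step 7: x=[5.6516] v=[-2.8219]
Step 8: x=[5.2408] v=[-1.6433]
Step 9: x=[5.1721] v=[-0.2747]
Step 10: x=[5.4535] v=[1.1257]
First v>=0 after going negative at step 10, time=2.5000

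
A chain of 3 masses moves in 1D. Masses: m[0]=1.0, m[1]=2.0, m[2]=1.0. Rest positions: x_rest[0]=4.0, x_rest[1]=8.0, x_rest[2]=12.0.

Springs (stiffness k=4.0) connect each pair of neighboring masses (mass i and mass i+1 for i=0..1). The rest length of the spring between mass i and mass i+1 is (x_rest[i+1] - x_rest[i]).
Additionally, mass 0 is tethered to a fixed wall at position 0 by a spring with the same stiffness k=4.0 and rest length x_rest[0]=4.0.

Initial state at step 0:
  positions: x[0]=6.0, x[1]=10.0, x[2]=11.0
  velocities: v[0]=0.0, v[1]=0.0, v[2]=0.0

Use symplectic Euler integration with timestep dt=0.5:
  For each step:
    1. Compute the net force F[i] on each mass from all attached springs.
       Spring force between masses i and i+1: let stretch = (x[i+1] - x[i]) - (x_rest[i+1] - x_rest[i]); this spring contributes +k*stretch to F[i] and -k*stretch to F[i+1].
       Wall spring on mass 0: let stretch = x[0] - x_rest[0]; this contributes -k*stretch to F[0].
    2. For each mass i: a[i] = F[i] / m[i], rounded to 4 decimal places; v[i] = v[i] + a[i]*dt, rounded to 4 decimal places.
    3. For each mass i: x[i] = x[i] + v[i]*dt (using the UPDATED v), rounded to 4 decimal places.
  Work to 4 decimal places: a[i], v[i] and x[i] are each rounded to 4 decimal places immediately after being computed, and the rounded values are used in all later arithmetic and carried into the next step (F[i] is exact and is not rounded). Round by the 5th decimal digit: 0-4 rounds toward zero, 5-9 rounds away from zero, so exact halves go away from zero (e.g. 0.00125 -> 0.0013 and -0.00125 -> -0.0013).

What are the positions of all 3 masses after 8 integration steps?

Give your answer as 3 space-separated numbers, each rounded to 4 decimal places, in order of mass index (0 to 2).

Answer: 3.1250 6.6250 11.3750

Derivation:
Step 0: x=[6.0000 10.0000 11.0000] v=[0.0000 0.0000 0.0000]
Step 1: x=[4.0000 8.5000 14.0000] v=[-4.0000 -3.0000 6.0000]
Step 2: x=[2.5000 7.5000 15.5000] v=[-3.0000 -2.0000 3.0000]
Step 3: x=[3.5000 8.0000 13.0000] v=[2.0000 1.0000 -5.0000]
Step 4: x=[5.5000 8.7500 9.5000] v=[4.0000 1.5000 -7.0000]
Step 5: x=[5.2500 8.2500 9.2500] v=[-0.5000 -1.0000 -0.5000]
Step 6: x=[2.7500 6.7500 12.0000] v=[-5.0000 -3.0000 5.5000]
Step 7: x=[1.5000 5.8750 13.5000] v=[-2.5000 -1.7500 3.0000]
Step 8: x=[3.1250 6.6250 11.3750] v=[3.2500 1.5000 -4.2500]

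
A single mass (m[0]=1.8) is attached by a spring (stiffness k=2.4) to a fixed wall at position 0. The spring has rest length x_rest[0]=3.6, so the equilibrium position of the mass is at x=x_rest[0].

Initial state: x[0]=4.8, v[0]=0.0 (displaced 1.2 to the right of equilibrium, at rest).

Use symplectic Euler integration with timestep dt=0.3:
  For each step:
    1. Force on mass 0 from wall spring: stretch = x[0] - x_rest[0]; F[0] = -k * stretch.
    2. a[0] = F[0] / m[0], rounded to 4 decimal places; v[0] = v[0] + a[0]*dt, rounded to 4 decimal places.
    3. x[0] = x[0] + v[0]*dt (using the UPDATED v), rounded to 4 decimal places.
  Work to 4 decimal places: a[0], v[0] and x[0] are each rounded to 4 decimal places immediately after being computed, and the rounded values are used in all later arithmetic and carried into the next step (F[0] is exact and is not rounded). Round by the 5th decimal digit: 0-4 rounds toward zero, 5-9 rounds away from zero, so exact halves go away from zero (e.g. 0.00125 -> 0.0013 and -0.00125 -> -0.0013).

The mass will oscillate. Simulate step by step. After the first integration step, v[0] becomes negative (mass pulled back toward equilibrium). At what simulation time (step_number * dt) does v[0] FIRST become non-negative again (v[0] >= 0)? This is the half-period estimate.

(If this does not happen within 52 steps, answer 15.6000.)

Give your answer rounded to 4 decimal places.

Answer: 3.0000

Derivation:
Step 0: x=[4.8000] v=[0.0000]
Step 1: x=[4.6560] v=[-0.4800]
Step 2: x=[4.3853] v=[-0.9024]
Step 3: x=[4.0204] v=[-1.2165]
Step 4: x=[3.6050] v=[-1.3847]
Step 5: x=[3.1890] v=[-1.3867]
Step 6: x=[2.8223] v=[-1.2223]
Step 7: x=[2.5489] v=[-0.9112]
Step 8: x=[2.4017] v=[-0.4908]
Step 9: x=[2.3983] v=[-0.0115]
Step 10: x=[2.5391] v=[0.4692]
First v>=0 after going negative at step 10, time=3.0000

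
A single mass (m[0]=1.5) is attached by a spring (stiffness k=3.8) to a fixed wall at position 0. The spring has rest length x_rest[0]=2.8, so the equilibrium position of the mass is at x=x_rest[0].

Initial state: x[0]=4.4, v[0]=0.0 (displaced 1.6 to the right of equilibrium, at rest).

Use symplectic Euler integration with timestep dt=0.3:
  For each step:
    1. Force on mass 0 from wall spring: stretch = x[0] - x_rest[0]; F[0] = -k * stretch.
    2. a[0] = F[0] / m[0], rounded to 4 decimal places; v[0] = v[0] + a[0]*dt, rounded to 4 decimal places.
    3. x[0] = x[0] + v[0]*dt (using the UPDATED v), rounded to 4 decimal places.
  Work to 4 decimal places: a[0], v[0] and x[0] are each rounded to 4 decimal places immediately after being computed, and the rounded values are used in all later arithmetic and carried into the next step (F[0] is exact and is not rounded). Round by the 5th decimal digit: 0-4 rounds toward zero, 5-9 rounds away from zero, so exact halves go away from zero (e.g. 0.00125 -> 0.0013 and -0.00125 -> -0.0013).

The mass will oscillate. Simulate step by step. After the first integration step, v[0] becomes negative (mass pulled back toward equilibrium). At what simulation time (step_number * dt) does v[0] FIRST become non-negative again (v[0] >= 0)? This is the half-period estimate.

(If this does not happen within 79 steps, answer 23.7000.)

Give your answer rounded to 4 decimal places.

Answer: 2.1000

Derivation:
Step 0: x=[4.4000] v=[0.0000]
Step 1: x=[4.0352] v=[-1.2160]
Step 2: x=[3.3888] v=[-2.1548]
Step 3: x=[2.6081] v=[-2.6023]
Step 4: x=[1.8712] v=[-2.4565]
Step 5: x=[1.3460] v=[-1.7506]
Step 6: x=[1.1523] v=[-0.6456]
Step 7: x=[1.3343] v=[0.6067]
First v>=0 after going negative at step 7, time=2.1000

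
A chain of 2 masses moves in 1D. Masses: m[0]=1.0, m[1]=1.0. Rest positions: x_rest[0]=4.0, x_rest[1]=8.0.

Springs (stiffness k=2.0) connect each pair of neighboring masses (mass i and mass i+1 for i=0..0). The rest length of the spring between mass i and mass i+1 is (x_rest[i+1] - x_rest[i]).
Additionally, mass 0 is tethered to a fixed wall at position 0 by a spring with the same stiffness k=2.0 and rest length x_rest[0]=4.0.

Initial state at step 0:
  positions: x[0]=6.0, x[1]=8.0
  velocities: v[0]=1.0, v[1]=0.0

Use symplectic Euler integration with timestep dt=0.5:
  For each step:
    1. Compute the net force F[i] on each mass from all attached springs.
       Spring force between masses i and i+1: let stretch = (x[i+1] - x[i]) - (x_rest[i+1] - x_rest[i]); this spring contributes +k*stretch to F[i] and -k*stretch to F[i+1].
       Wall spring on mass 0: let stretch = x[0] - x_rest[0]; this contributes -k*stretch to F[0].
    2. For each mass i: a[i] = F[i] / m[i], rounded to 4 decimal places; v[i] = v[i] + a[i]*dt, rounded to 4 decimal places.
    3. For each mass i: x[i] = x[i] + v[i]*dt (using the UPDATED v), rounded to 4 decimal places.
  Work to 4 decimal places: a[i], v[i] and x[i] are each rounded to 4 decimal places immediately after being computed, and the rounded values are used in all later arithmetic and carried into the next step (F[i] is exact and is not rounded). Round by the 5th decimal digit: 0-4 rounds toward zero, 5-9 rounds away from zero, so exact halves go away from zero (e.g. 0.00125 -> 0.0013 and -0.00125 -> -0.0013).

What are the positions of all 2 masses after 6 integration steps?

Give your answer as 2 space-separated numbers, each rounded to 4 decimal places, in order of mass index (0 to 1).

Answer: 3.8282 7.2344

Derivation:
Step 0: x=[6.0000 8.0000] v=[1.0000 0.0000]
Step 1: x=[4.5000 9.0000] v=[-3.0000 2.0000]
Step 2: x=[3.0000 9.7500] v=[-3.0000 1.5000]
Step 3: x=[3.3750 9.1250] v=[0.7500 -1.2500]
Step 4: x=[4.9375 7.6250] v=[3.1250 -3.0000]
Step 5: x=[5.3750 6.7813] v=[0.8750 -1.6875]
Step 6: x=[3.8282 7.2344] v=[-3.0937 0.9062]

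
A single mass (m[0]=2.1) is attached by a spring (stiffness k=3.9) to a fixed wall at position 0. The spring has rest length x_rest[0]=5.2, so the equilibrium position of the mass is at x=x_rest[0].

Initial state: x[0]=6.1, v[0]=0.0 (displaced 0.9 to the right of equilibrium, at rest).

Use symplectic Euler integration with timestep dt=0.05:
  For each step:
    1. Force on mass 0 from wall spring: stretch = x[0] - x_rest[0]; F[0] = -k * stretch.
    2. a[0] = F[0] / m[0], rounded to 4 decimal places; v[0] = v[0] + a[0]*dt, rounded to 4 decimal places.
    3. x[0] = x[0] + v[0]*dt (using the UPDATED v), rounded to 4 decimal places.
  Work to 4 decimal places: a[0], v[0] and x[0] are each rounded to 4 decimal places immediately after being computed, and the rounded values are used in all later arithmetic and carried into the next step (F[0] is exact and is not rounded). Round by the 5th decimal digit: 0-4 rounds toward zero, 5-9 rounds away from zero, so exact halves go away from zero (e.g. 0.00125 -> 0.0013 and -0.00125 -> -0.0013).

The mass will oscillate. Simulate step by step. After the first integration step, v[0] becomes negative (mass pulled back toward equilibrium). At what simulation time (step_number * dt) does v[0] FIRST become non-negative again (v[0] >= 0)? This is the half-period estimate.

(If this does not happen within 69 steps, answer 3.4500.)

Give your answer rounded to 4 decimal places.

Step 0: x=[6.1000] v=[0.0000]
Step 1: x=[6.0958] v=[-0.0836]
Step 2: x=[6.0875] v=[-0.1668]
Step 3: x=[6.0750] v=[-0.2492]
Step 4: x=[6.0585] v=[-0.3305]
Step 5: x=[6.0380] v=[-0.4102]
Step 6: x=[6.0136] v=[-0.4880]
Step 7: x=[5.9854] v=[-0.5636]
Step 8: x=[5.9536] v=[-0.6365]
Step 9: x=[5.9183] v=[-0.7065]
Step 10: x=[5.8796] v=[-0.7732]
Step 11: x=[5.8378] v=[-0.8363]
Step 12: x=[5.7930] v=[-0.8955]
Step 13: x=[5.7455] v=[-0.9506]
Step 14: x=[5.6954] v=[-1.0013]
Step 15: x=[5.6430] v=[-1.0473]
Step 16: x=[5.5886] v=[-1.0884]
Step 17: x=[5.5324] v=[-1.1245]
Step 18: x=[5.4746] v=[-1.1554]
Step 19: x=[5.4156] v=[-1.1809]
Step 20: x=[5.3556] v=[-1.2009]
Step 21: x=[5.2948] v=[-1.2154]
Step 22: x=[5.2336] v=[-1.2242]
Step 23: x=[5.1722] v=[-1.2273]
Step 24: x=[5.1110] v=[-1.2247]
Step 25: x=[5.0502] v=[-1.2164]
Step 26: x=[4.9901] v=[-1.2025]
Step 27: x=[4.9310] v=[-1.1830]
Step 28: x=[4.8731] v=[-1.1580]
Step 29: x=[4.8167] v=[-1.1276]
Step 30: x=[4.7621] v=[-1.0920]
Step 31: x=[4.7095] v=[-1.0513]
Step 32: x=[4.6592] v=[-1.0058]
Step 33: x=[4.6114] v=[-0.9556]
Step 34: x=[4.5664] v=[-0.9009]
Step 35: x=[4.5243] v=[-0.8421]
Step 36: x=[4.4853] v=[-0.7794]
Step 37: x=[4.4497] v=[-0.7130]
Step 38: x=[4.4175] v=[-0.6433]
Step 39: x=[4.3890] v=[-0.5706]
Step 40: x=[4.3642] v=[-0.4953]
Step 41: x=[4.3433] v=[-0.4177]
Step 42: x=[4.3264] v=[-0.3382]
Step 43: x=[4.3135] v=[-0.2571]
Step 44: x=[4.3048] v=[-0.1748]
Step 45: x=[4.3002] v=[-0.0917]
Step 46: x=[4.2998] v=[-0.0081]
Step 47: x=[4.3036] v=[0.0755]
First v>=0 after going negative at step 47, time=2.3500

Answer: 2.3500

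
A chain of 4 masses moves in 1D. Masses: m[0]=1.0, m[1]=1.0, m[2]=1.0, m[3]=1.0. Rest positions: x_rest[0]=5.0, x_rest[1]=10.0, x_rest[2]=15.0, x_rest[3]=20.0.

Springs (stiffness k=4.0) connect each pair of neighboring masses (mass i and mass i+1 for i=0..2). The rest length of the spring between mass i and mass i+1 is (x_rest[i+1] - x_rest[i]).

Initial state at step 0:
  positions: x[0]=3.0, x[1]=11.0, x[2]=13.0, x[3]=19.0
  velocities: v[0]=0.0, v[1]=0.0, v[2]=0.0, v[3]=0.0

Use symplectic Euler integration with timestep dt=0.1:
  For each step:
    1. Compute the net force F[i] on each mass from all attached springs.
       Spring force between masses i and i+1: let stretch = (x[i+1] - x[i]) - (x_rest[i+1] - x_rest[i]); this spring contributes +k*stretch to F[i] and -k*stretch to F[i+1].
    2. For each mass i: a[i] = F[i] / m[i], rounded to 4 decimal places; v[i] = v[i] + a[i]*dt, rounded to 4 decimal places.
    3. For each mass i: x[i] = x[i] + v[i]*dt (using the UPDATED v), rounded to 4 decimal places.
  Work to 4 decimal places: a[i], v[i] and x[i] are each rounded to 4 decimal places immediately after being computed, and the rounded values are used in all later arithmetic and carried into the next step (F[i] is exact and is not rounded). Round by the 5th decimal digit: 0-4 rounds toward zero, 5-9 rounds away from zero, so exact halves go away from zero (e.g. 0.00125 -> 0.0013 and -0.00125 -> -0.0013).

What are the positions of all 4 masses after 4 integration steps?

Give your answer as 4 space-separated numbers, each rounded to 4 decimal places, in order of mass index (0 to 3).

Step 0: x=[3.0000 11.0000 13.0000 19.0000] v=[0.0000 0.0000 0.0000 0.0000]
Step 1: x=[3.1200 10.7600 13.1600 18.9600] v=[1.2000 -2.4000 1.6000 -0.4000]
Step 2: x=[3.3456 10.3104 13.4560 18.8880] v=[2.2560 -4.4960 2.9600 -0.7200]
Step 3: x=[3.6498 9.7080 13.8435 18.7987] v=[3.0419 -6.0237 3.8746 -0.8928]
Step 4: x=[3.9963 9.0287 14.2638 18.7112] v=[3.4652 -6.7928 4.2025 -0.8749]

Answer: 3.9963 9.0287 14.2638 18.7112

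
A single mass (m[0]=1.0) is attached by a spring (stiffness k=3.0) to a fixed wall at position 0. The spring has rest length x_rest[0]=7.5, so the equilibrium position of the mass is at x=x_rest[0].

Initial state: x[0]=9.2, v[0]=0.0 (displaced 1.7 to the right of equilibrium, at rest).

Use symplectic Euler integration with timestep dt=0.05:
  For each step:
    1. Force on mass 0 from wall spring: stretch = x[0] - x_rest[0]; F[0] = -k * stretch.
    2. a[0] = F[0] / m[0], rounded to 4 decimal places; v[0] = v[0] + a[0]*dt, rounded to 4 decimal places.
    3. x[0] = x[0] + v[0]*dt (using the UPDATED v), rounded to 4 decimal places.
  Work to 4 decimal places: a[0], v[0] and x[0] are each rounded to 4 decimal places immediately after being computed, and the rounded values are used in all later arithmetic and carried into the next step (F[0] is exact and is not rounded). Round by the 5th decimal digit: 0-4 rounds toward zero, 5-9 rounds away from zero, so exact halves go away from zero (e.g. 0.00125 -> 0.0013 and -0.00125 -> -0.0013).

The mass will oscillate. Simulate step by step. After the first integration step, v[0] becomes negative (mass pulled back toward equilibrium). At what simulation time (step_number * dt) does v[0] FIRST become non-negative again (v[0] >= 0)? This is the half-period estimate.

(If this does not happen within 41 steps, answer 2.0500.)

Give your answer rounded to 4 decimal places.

Step 0: x=[9.2000] v=[0.0000]
Step 1: x=[9.1873] v=[-0.2550]
Step 2: x=[9.1619] v=[-0.5081]
Step 3: x=[9.1240] v=[-0.7574]
Step 4: x=[9.0740] v=[-1.0010]
Step 5: x=[9.0121] v=[-1.2371]
Step 6: x=[8.9389] v=[-1.4639]
Step 7: x=[8.8549] v=[-1.6797]
Step 8: x=[8.7608] v=[-1.8829]
Step 9: x=[8.6572] v=[-2.0720]
Step 10: x=[8.5449] v=[-2.2456]
Step 11: x=[8.4248] v=[-2.4023]
Step 12: x=[8.2978] v=[-2.5410]
Step 13: x=[8.1648] v=[-2.6607]
Step 14: x=[8.0268] v=[-2.7604]
Step 15: x=[7.8848] v=[-2.8394]
Step 16: x=[7.7399] v=[-2.8971]
Step 17: x=[7.5932] v=[-2.9331]
Step 18: x=[7.4458] v=[-2.9471]
Step 19: x=[7.2989] v=[-2.9390]
Step 20: x=[7.1535] v=[-2.9088]
Step 21: x=[7.0107] v=[-2.8568]
Step 22: x=[6.8715] v=[-2.7834]
Step 23: x=[6.7370] v=[-2.6891]
Step 24: x=[6.6083] v=[-2.5747]
Step 25: x=[6.4863] v=[-2.4409]
Step 26: x=[6.3719] v=[-2.2888]
Step 27: x=[6.2659] v=[-2.1196]
Step 28: x=[6.1692] v=[-1.9345]
Step 29: x=[6.0825] v=[-1.7349]
Step 30: x=[6.0064] v=[-1.5223]
Step 31: x=[5.9415] v=[-1.2983]
Step 32: x=[5.8883] v=[-1.0645]
Step 33: x=[5.8472] v=[-0.8227]
Step 34: x=[5.8185] v=[-0.5748]
Step 35: x=[5.8024] v=[-0.3226]
Step 36: x=[5.7990] v=[-0.0680]
Step 37: x=[5.8084] v=[0.1872]
First v>=0 after going negative at step 37, time=1.8500

Answer: 1.8500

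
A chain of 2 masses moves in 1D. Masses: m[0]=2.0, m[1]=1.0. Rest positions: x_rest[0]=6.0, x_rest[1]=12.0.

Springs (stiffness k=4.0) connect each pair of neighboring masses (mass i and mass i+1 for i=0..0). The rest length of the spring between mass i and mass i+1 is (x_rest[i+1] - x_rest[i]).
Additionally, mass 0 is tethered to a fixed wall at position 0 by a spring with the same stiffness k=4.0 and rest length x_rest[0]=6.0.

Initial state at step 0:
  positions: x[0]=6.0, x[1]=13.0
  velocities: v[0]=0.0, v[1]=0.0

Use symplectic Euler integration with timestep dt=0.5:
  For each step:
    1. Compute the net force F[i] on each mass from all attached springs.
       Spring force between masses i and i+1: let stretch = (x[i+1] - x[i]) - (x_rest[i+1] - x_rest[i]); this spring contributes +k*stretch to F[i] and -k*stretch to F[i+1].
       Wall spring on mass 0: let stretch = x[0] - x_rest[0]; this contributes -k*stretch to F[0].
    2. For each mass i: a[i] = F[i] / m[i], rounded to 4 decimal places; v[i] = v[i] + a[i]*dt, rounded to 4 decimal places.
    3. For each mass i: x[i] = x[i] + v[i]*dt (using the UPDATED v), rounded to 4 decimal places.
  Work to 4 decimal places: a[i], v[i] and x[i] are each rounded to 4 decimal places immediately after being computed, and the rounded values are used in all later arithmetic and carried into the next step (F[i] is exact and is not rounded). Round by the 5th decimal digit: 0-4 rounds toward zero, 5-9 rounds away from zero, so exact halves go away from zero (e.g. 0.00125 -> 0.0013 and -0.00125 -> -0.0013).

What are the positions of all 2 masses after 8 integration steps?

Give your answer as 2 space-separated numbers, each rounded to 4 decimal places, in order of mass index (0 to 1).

Step 0: x=[6.0000 13.0000] v=[0.0000 0.0000]
Step 1: x=[6.5000 12.0000] v=[1.0000 -2.0000]
Step 2: x=[6.5000 11.5000] v=[0.0000 -1.0000]
Step 3: x=[5.7500 12.0000] v=[-1.5000 1.0000]
Step 4: x=[5.2500 12.2500] v=[-1.0000 0.5000]
Step 5: x=[5.6250 11.5000] v=[0.7500 -1.5000]
Step 6: x=[6.1250 10.8750] v=[1.0000 -1.2500]
Step 7: x=[5.9375 11.5000] v=[-0.3750 1.2500]
Step 8: x=[5.5625 12.5625] v=[-0.7500 2.1250]

Answer: 5.5625 12.5625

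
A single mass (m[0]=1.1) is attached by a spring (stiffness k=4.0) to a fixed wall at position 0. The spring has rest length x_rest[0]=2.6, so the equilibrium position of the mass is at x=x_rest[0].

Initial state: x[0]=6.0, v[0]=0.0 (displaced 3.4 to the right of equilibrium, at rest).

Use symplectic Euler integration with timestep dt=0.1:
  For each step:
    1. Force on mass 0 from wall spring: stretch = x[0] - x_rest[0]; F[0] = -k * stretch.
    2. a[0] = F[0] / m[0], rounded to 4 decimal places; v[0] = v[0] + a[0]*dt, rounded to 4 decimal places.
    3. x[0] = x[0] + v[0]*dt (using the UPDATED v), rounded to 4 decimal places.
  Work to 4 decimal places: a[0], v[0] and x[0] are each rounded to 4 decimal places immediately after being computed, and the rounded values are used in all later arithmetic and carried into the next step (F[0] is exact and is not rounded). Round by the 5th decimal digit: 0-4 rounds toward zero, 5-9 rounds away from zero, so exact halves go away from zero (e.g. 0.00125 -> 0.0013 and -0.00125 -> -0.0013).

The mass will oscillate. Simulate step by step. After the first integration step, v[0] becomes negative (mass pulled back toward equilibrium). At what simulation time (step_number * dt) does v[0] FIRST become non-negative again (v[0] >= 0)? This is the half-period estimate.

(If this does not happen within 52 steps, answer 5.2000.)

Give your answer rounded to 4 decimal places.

Step 0: x=[6.0000] v=[0.0000]
Step 1: x=[5.8764] v=[-1.2364]
Step 2: x=[5.6336] v=[-2.4278]
Step 3: x=[5.2805] v=[-3.5309]
Step 4: x=[4.8299] v=[-4.5056]
Step 5: x=[4.2983] v=[-5.3165]
Step 6: x=[3.7049] v=[-5.9341]
Step 7: x=[3.0713] v=[-6.3359]
Step 8: x=[2.4206] v=[-6.5073]
Step 9: x=[1.7764] v=[-6.4421]
Step 10: x=[1.1621] v=[-6.1426]
Step 11: x=[0.6001] v=[-5.6197]
Step 12: x=[0.1109] v=[-4.8925]
Step 13: x=[-0.2878] v=[-3.9874]
Step 14: x=[-0.5815] v=[-2.9373]
Step 15: x=[-0.7595] v=[-1.7804]
Step 16: x=[-0.8154] v=[-0.5588]
Step 17: x=[-0.7471] v=[0.6832]
First v>=0 after going negative at step 17, time=1.7000

Answer: 1.7000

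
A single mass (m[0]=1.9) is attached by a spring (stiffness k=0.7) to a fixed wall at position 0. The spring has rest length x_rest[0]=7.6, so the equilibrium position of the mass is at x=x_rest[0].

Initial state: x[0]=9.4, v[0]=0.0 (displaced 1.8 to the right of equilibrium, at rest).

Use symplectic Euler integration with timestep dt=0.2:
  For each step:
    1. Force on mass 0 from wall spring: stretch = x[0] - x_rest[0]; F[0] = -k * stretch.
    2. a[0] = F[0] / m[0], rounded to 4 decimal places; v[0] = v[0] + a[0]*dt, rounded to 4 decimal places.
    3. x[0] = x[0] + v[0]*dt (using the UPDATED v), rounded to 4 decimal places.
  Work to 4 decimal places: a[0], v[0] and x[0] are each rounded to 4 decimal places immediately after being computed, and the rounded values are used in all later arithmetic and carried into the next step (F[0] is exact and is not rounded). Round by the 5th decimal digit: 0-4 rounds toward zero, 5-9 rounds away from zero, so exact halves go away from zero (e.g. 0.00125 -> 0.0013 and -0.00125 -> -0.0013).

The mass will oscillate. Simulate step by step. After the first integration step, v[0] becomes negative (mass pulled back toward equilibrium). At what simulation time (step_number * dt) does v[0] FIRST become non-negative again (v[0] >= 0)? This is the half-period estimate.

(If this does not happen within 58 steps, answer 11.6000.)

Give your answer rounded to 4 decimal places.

Step 0: x=[9.4000] v=[0.0000]
Step 1: x=[9.3735] v=[-0.1326]
Step 2: x=[9.3208] v=[-0.2633]
Step 3: x=[9.2428] v=[-0.3901]
Step 4: x=[9.1406] v=[-0.5111]
Step 5: x=[9.0157] v=[-0.6246]
Step 6: x=[8.8699] v=[-0.7289]
Step 7: x=[8.7054] v=[-0.8225]
Step 8: x=[8.5246] v=[-0.9040]
Step 9: x=[8.3302] v=[-0.9721]
Step 10: x=[8.1250] v=[-1.0259]
Step 11: x=[7.9121] v=[-1.0646]
Step 12: x=[7.6946] v=[-1.0876]
Step 13: x=[7.4757] v=[-1.0946]
Step 14: x=[7.2586] v=[-1.0854]
Step 15: x=[7.0466] v=[-1.0602]
Step 16: x=[6.8427] v=[-1.0194]
Step 17: x=[6.6500] v=[-0.9636]
Step 18: x=[6.4713] v=[-0.8936]
Step 19: x=[6.3092] v=[-0.8104]
Step 20: x=[6.1661] v=[-0.7153]
Step 21: x=[6.0442] v=[-0.6096]
Step 22: x=[5.9452] v=[-0.4950]
Step 23: x=[5.8706] v=[-0.3731]
Step 24: x=[5.8215] v=[-0.2457]
Step 25: x=[5.7986] v=[-0.1147]
Step 26: x=[5.8022] v=[0.0180]
First v>=0 after going negative at step 26, time=5.2000

Answer: 5.2000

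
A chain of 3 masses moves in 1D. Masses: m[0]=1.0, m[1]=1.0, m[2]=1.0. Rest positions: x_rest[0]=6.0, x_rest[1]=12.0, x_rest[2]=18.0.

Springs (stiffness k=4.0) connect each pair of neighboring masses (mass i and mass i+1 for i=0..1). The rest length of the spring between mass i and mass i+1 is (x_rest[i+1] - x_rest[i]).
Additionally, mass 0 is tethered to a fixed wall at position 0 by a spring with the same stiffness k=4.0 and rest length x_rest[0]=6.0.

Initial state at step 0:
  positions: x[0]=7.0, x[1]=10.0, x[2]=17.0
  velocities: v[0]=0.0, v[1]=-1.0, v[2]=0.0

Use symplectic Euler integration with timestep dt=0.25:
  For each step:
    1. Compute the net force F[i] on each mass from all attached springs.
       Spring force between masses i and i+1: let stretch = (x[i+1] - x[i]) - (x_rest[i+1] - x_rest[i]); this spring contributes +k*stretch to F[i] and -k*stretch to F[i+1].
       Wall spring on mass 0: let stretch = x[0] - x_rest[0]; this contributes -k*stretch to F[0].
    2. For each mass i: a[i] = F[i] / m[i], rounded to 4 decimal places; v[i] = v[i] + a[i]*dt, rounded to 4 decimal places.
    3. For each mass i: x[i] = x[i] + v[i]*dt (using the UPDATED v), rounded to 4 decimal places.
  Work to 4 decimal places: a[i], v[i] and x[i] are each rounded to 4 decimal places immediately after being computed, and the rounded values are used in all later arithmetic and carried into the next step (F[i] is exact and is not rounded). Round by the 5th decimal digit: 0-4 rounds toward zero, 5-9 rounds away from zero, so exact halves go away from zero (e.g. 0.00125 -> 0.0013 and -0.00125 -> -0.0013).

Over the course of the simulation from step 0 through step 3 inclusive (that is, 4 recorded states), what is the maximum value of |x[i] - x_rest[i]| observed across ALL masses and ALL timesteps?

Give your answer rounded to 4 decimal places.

Answer: 2.0156

Derivation:
Step 0: x=[7.0000 10.0000 17.0000] v=[0.0000 -1.0000 0.0000]
Step 1: x=[6.0000 10.7500 16.7500] v=[-4.0000 3.0000 -1.0000]
Step 2: x=[4.6875 11.8125 16.5000] v=[-5.2500 4.2500 -1.0000]
Step 3: x=[3.9844 12.2656 16.5781] v=[-2.8125 1.8125 0.3125]
Max displacement = 2.0156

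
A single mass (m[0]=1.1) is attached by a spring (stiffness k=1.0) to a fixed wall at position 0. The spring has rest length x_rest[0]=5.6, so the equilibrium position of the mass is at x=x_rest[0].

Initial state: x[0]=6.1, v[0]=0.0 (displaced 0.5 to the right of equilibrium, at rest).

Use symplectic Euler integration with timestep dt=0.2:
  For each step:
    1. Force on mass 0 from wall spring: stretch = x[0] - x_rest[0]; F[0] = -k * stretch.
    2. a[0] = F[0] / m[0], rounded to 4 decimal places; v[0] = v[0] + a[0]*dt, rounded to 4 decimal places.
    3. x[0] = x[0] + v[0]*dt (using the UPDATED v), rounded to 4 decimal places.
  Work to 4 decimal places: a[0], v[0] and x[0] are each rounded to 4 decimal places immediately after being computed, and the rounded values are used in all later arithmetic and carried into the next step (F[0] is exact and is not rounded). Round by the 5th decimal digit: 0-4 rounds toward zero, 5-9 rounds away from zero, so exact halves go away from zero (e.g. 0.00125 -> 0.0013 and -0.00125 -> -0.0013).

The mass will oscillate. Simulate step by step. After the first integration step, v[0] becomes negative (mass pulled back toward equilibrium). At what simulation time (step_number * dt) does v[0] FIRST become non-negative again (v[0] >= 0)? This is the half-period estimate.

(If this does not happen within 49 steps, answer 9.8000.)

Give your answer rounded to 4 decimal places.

Answer: 3.4000

Derivation:
Step 0: x=[6.1000] v=[0.0000]
Step 1: x=[6.0818] v=[-0.0909]
Step 2: x=[6.0461] v=[-0.1785]
Step 3: x=[5.9942] v=[-0.2596]
Step 4: x=[5.9279] v=[-0.3313]
Step 5: x=[5.8497] v=[-0.3909]
Step 6: x=[5.7624] v=[-0.4363]
Step 7: x=[5.6692] v=[-0.4658]
Step 8: x=[5.5735] v=[-0.4784]
Step 9: x=[5.4788] v=[-0.4736]
Step 10: x=[5.3885] v=[-0.4516]
Step 11: x=[5.3059] v=[-0.4131]
Step 12: x=[5.2340] v=[-0.3596]
Step 13: x=[5.1754] v=[-0.2931]
Step 14: x=[5.1322] v=[-0.2159]
Step 15: x=[5.1060] v=[-0.1308]
Step 16: x=[5.0978] v=[-0.0410]
Step 17: x=[5.1079] v=[0.0503]
First v>=0 after going negative at step 17, time=3.4000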